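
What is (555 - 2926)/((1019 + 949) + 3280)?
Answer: -2371/5248 ≈ -0.45179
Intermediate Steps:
(555 - 2926)/((1019 + 949) + 3280) = -2371/(1968 + 3280) = -2371/5248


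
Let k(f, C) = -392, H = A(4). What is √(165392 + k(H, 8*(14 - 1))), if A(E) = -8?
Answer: 50*√66 ≈ 406.20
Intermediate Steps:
H = -8
√(165392 + k(H, 8*(14 - 1))) = √(165392 - 392) = √165000 = 50*√66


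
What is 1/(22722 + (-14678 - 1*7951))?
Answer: 1/93 ≈ 0.010753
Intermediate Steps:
1/(22722 + (-14678 - 1*7951)) = 1/(22722 + (-14678 - 7951)) = 1/(22722 - 22629) = 1/93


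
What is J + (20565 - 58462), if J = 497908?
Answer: 460011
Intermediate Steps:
J + (20565 - 58462) = 497908 + (20565 - 58462) = 497908 - 37897 = 460011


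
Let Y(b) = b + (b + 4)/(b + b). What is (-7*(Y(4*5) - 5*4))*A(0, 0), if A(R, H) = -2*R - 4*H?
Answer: 0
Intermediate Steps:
A(R, H) = -4*H - 2*R
Y(b) = b + (4 + b)/(2*b) (Y(b) = b + (4 + b)/((2*b)) = b + (4 + b)*(1/(2*b)) = b + (4 + b)/(2*b))
(-7*(Y(4*5) - 5*4))*A(0, 0) = (-7*((½ + 4*5 + 2/((4*5))) - 5*4))*(-4*0 - 2*0) = (-7*((½ + 20 + 2/20) - 20))*(0 + 0) = -7*((½ + 20 + 2*(1/20)) - 20)*0 = -7*((½ + 20 + ⅒) - 20)*0 = -7*(103/5 - 20)*0 = -7*⅗*0 = -21/5*0 = 0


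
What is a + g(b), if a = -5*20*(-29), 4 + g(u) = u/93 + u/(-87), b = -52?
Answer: 7810616/2697 ≈ 2896.0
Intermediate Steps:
g(u) = -4 - 2*u/2697 (g(u) = -4 + (u/93 + u/(-87)) = -4 + (u*(1/93) + u*(-1/87)) = -4 + (u/93 - u/87) = -4 - 2*u/2697)
a = 2900 (a = -100*(-29) = 2900)
a + g(b) = 2900 + (-4 - 2/2697*(-52)) = 2900 + (-4 + 104/2697) = 2900 - 10684/2697 = 7810616/2697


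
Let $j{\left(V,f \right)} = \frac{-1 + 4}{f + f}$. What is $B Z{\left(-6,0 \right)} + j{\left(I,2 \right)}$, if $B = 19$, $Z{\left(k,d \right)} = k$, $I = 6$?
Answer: $- \frac{453}{4} \approx -113.25$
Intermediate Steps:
$j{\left(V,f \right)} = \frac{3}{2 f}$
$B Z{\left(-6,0 \right)} + j{\left(I,2 \right)} = 19 \left(-6\right) + \frac{3}{2 \cdot 2} = -114 + \frac{3}{2} \cdot \frac{1}{2} = -114 + \frac{3}{4} = - \frac{453}{4}$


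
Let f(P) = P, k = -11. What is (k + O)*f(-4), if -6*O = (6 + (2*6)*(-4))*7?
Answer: -152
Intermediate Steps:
O = 49 (O = -(6 + (2*6)*(-4))*7/6 = -(6 + 12*(-4))*7/6 = -(6 - 48)*7/6 = -(-7)*7 = -⅙*(-294) = 49)
(k + O)*f(-4) = (-11 + 49)*(-4) = 38*(-4) = -152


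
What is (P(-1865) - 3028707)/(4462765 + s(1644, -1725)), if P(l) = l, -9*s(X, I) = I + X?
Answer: -1515286/2231387 ≈ -0.67908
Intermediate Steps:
s(X, I) = -I/9 - X/9 (s(X, I) = -(I + X)/9 = -I/9 - X/9)
(P(-1865) - 3028707)/(4462765 + s(1644, -1725)) = (-1865 - 3028707)/(4462765 + (-⅑*(-1725) - ⅑*1644)) = -3030572/(4462765 + (575/3 - 548/3)) = -3030572/(4462765 + 9) = -3030572/4462774 = -3030572*1/4462774 = -1515286/2231387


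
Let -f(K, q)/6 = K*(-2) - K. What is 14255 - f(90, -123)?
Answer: 12635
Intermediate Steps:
f(K, q) = 18*K (f(K, q) = -6*(K*(-2) - K) = -6*(-2*K - K) = -(-18)*K = 18*K)
14255 - f(90, -123) = 14255 - 18*90 = 14255 - 1*1620 = 14255 - 1620 = 12635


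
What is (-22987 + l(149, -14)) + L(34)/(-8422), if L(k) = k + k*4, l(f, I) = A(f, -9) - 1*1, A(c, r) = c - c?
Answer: -96802553/4211 ≈ -22988.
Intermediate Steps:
A(c, r) = 0
l(f, I) = -1 (l(f, I) = 0 - 1*1 = 0 - 1 = -1)
L(k) = 5*k (L(k) = k + 4*k = 5*k)
(-22987 + l(149, -14)) + L(34)/(-8422) = (-22987 - 1) + (5*34)/(-8422) = -22988 + 170*(-1/8422) = -22988 - 85/4211 = -96802553/4211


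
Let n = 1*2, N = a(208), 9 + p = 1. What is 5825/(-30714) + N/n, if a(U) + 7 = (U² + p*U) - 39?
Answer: 638138953/30714 ≈ 20777.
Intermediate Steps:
p = -8 (p = -9 + 1 = -8)
a(U) = -46 + U² - 8*U (a(U) = -7 + ((U² - 8*U) - 39) = -7 + (-39 + U² - 8*U) = -46 + U² - 8*U)
N = 41554 (N = -46 + 208² - 8*208 = -46 + 43264 - 1664 = 41554)
n = 2
5825/(-30714) + N/n = 5825/(-30714) + 41554/2 = 5825*(-1/30714) + 41554*(½) = -5825/30714 + 20777 = 638138953/30714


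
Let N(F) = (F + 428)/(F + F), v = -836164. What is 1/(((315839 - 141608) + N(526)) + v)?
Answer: -526/348176281 ≈ -1.5107e-6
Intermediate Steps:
N(F) = (428 + F)/(2*F) (N(F) = (428 + F)/((2*F)) = (428 + F)*(1/(2*F)) = (428 + F)/(2*F))
1/(((315839 - 141608) + N(526)) + v) = 1/(((315839 - 141608) + (½)*(428 + 526)/526) - 836164) = 1/((174231 + (½)*(1/526)*954) - 836164) = 1/((174231 + 477/526) - 836164) = 1/(91645983/526 - 836164) = 1/(-348176281/526) = -526/348176281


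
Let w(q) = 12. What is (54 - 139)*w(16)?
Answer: -1020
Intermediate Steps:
(54 - 139)*w(16) = (54 - 139)*12 = -85*12 = -1020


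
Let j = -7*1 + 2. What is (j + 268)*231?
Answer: 60753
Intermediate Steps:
j = -5 (j = -7 + 2 = -5)
(j + 268)*231 = (-5 + 268)*231 = 263*231 = 60753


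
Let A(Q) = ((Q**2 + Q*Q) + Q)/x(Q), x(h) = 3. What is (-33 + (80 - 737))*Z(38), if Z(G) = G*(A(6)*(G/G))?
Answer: -681720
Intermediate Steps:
A(Q) = Q/3 + 2*Q**2/3 (A(Q) = ((Q**2 + Q*Q) + Q)/3 = ((Q**2 + Q**2) + Q)*(1/3) = (2*Q**2 + Q)*(1/3) = (Q + 2*Q**2)*(1/3) = Q/3 + 2*Q**2/3)
Z(G) = 26*G (Z(G) = G*(((1/3)*6*(1 + 2*6))*(G/G)) = G*(((1/3)*6*(1 + 12))*1) = G*(((1/3)*6*13)*1) = G*(26*1) = G*26 = 26*G)
(-33 + (80 - 737))*Z(38) = (-33 + (80 - 737))*(26*38) = (-33 - 657)*988 = -690*988 = -681720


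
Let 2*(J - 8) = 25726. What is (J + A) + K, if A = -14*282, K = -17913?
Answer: -8990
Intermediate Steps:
J = 12871 (J = 8 + (1/2)*25726 = 8 + 12863 = 12871)
A = -3948
(J + A) + K = (12871 - 3948) - 17913 = 8923 - 17913 = -8990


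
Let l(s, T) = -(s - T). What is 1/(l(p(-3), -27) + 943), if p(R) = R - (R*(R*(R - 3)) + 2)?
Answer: 1/867 ≈ 0.0011534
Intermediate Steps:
p(R) = -2 + R - R**2*(-3 + R) (p(R) = R - (R*(R*(-3 + R)) + 2) = R - (R**2*(-3 + R) + 2) = R - (2 + R**2*(-3 + R)) = R + (-2 - R**2*(-3 + R)) = -2 + R - R**2*(-3 + R))
l(s, T) = T - s
1/(l(p(-3), -27) + 943) = 1/((-27 - (-2 - 3 - 1*(-3)**3 + 3*(-3)**2)) + 943) = 1/((-27 - (-2 - 3 - 1*(-27) + 3*9)) + 943) = 1/((-27 - (-2 - 3 + 27 + 27)) + 943) = 1/((-27 - 1*49) + 943) = 1/((-27 - 49) + 943) = 1/(-76 + 943) = 1/867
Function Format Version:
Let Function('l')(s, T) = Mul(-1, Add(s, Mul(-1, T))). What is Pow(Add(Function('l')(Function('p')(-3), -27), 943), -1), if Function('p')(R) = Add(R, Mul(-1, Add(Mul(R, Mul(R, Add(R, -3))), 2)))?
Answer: Rational(1, 867) ≈ 0.0011534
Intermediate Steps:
Function('p')(R) = Add(-2, R, Mul(-1, Pow(R, 2), Add(-3, R))) (Function('p')(R) = Add(R, Mul(-1, Add(Mul(R, Mul(R, Add(-3, R))), 2))) = Add(R, Mul(-1, Add(Mul(Pow(R, 2), Add(-3, R)), 2))) = Add(R, Mul(-1, Add(2, Mul(Pow(R, 2), Add(-3, R))))) = Add(R, Add(-2, Mul(-1, Pow(R, 2), Add(-3, R)))) = Add(-2, R, Mul(-1, Pow(R, 2), Add(-3, R))))
Function('l')(s, T) = Add(T, Mul(-1, s))
Pow(Add(Function('l')(Function('p')(-3), -27), 943), -1) = Pow(Add(Add(-27, Mul(-1, Add(-2, -3, Mul(-1, Pow(-3, 3)), Mul(3, Pow(-3, 2))))), 943), -1) = Pow(Add(Add(-27, Mul(-1, Add(-2, -3, Mul(-1, -27), Mul(3, 9)))), 943), -1) = Pow(Add(Add(-27, Mul(-1, Add(-2, -3, 27, 27))), 943), -1) = Pow(Add(Add(-27, Mul(-1, 49)), 943), -1) = Pow(Add(Add(-27, -49), 943), -1) = Pow(Add(-76, 943), -1) = Pow(867, -1) = Rational(1, 867)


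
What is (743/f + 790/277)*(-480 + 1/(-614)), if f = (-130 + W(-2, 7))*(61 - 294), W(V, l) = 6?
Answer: -6787569338011/4913893576 ≈ -1381.3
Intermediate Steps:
f = 28892 (f = (-130 + 6)*(61 - 294) = -124*(-233) = 28892)
(743/f + 790/277)*(-480 + 1/(-614)) = (743/28892 + 790/277)*(-480 + 1/(-614)) = (743*(1/28892) + 790*(1/277))*(-480 - 1/614) = (743/28892 + 790/277)*(-294721/614) = (23030491/8003084)*(-294721/614) = -6787569338011/4913893576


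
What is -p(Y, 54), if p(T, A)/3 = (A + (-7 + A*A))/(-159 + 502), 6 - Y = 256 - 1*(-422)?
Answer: -8889/343 ≈ -25.915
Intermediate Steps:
Y = -672 (Y = 6 - (256 - 1*(-422)) = 6 - (256 + 422) = 6 - 1*678 = 6 - 678 = -672)
p(T, A) = -3/49 + 3*A/343 + 3*A²/343 (p(T, A) = 3*((A + (-7 + A*A))/(-159 + 502)) = 3*((A + (-7 + A²))/343) = 3*((-7 + A + A²)*(1/343)) = 3*(-1/49 + A/343 + A²/343) = -3/49 + 3*A/343 + 3*A²/343)
-p(Y, 54) = -(-3/49 + (3/343)*54 + (3/343)*54²) = -(-3/49 + 162/343 + (3/343)*2916) = -(-3/49 + 162/343 + 8748/343) = -1*8889/343 = -8889/343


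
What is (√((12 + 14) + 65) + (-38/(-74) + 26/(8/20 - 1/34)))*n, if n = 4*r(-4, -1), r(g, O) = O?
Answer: -658948/2331 - 4*√91 ≈ -320.85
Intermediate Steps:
n = -4 (n = 4*(-1) = -4)
(√((12 + 14) + 65) + (-38/(-74) + 26/(8/20 - 1/34)))*n = (√((12 + 14) + 65) + (-38/(-74) + 26/(8/20 - 1/34)))*(-4) = (√(26 + 65) + (-38*(-1/74) + 26/(8*(1/20) - 1*1/34)))*(-4) = (√91 + (19/37 + 26/(⅖ - 1/34)))*(-4) = (√91 + (19/37 + 26/(63/170)))*(-4) = (√91 + (19/37 + 26*(170/63)))*(-4) = (√91 + (19/37 + 4420/63))*(-4) = (√91 + 164737/2331)*(-4) = (164737/2331 + √91)*(-4) = -658948/2331 - 4*√91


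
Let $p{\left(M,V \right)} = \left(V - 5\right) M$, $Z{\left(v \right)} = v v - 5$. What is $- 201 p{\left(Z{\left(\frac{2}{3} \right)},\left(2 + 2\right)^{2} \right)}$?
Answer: $\frac{30217}{3} \approx 10072.0$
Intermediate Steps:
$Z{\left(v \right)} = -5 + v^{2}$ ($Z{\left(v \right)} = v^{2} - 5 = -5 + v^{2}$)
$p{\left(M,V \right)} = M \left(-5 + V\right)$ ($p{\left(M,V \right)} = \left(-5 + V\right) M = M \left(-5 + V\right)$)
$- 201 p{\left(Z{\left(\frac{2}{3} \right)},\left(2 + 2\right)^{2} \right)} = - 201 \left(-5 + \left(\frac{2}{3}\right)^{2}\right) \left(-5 + \left(2 + 2\right)^{2}\right) = - 201 \left(-5 + \left(2 \cdot \frac{1}{3}\right)^{2}\right) \left(-5 + 4^{2}\right) = - 201 \left(-5 + \left(\frac{2}{3}\right)^{2}\right) \left(-5 + 16\right) = - 201 \left(-5 + \frac{4}{9}\right) 11 = - 201 \left(\left(- \frac{41}{9}\right) 11\right) = \left(-201\right) \left(- \frac{451}{9}\right) = \frac{30217}{3}$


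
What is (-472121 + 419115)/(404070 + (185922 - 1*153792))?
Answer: -26503/218100 ≈ -0.12152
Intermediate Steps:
(-472121 + 419115)/(404070 + (185922 - 1*153792)) = -53006/(404070 + (185922 - 153792)) = -53006/(404070 + 32130) = -53006/436200 = -53006*1/436200 = -26503/218100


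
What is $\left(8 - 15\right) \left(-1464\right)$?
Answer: $10248$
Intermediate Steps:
$\left(8 - 15\right) \left(-1464\right) = \left(-7\right) \left(-1464\right) = 10248$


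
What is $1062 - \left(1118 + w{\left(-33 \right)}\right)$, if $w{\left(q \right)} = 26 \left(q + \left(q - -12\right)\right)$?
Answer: $1348$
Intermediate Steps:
$w{\left(q \right)} = 312 + 52 q$ ($w{\left(q \right)} = 26 \left(q + \left(q + 12\right)\right) = 26 \left(q + \left(12 + q\right)\right) = 26 \left(12 + 2 q\right) = 312 + 52 q$)
$1062 - \left(1118 + w{\left(-33 \right)}\right) = 1062 - -286 = 1062 + \left(\left(-773 + 1404\right) - 345\right) = 1062 + \left(631 - 345\right) = 1062 + 286 = 1348$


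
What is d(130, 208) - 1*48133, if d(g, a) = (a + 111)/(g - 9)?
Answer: -529434/11 ≈ -48130.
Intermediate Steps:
d(g, a) = (111 + a)/(-9 + g)
d(130, 208) - 1*48133 = (111 + 208)/(-9 + 130) - 1*48133 = 319/121 - 48133 = (1/121)*319 - 48133 = 29/11 - 48133 = -529434/11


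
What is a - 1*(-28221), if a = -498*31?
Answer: 12783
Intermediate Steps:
a = -15438
a - 1*(-28221) = -15438 - 1*(-28221) = -15438 + 28221 = 12783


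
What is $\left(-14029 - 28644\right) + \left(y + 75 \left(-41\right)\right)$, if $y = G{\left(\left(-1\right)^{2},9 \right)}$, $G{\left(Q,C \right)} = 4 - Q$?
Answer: $-45745$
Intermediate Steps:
$y = 3$ ($y = 4 - \left(-1\right)^{2} = 4 - 1 = 3$)
$\left(-14029 - 28644\right) + \left(y + 75 \left(-41\right)\right) = \left(-14029 - 28644\right) + \left(3 + 75 \left(-41\right)\right) = -42673 + \left(3 - 3075\right) = -42673 - 3072 = -45745$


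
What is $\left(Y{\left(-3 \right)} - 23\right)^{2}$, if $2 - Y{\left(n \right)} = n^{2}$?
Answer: $900$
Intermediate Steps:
$Y{\left(n \right)} = 2 - n^{2}$
$\left(Y{\left(-3 \right)} - 23\right)^{2} = \left(\left(2 - \left(-3\right)^{2}\right) - 23\right)^{2} = \left(\left(2 - 9\right) - 23\right)^{2} = \left(-7 - 23\right)^{2} = \left(-30\right)^{2} = 900$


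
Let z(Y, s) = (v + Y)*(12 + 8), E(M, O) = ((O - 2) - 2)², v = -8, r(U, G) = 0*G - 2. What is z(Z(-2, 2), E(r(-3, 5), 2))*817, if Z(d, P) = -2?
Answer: -163400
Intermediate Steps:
r(U, G) = -2 (r(U, G) = 0 - 2 = -2)
E(M, O) = (-4 + O)² (E(M, O) = ((-2 + O) - 2)² = (-4 + O)²)
z(Y, s) = -160 + 20*Y (z(Y, s) = (-8 + Y)*(12 + 8) = (-8 + Y)*20 = -160 + 20*Y)
z(Z(-2, 2), E(r(-3, 5), 2))*817 = (-160 + 20*(-2))*817 = (-160 - 40)*817 = -200*817 = -163400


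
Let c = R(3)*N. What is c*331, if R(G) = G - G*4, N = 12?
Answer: -35748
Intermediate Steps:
R(G) = -3*G (R(G) = G - 4*G = -3*G)
c = -108 (c = -3*3*12 = -9*12 = -108)
c*331 = -108*331 = -35748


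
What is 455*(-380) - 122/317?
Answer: -54809422/317 ≈ -1.7290e+5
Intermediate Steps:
455*(-380) - 122/317 = -172900 - 122*1/317 = -172900 - 122/317 = -54809422/317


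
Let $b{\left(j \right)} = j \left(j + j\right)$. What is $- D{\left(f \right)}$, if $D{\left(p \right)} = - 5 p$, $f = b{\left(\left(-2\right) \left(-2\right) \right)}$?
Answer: $160$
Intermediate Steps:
$b{\left(j \right)} = 2 j^{2}$ ($b{\left(j \right)} = j 2 j = 2 j^{2}$)
$f = 32$ ($f = 2 \left(\left(-2\right) \left(-2\right)\right)^{2} = 2 \cdot 4^{2} = 2 \cdot 16 = 32$)
$- D{\left(f \right)} = - \left(-5\right) 32 = \left(-1\right) \left(-160\right) = 160$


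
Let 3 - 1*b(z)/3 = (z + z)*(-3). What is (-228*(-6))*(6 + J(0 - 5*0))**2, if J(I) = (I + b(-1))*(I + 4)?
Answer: 1231200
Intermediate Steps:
b(z) = 9 + 18*z (b(z) = 9 - 3*(z + z)*(-3) = 9 - 3*2*z*(-3) = 9 - (-18)*z = 9 + 18*z)
J(I) = (-9 + I)*(4 + I) (J(I) = (I + (9 + 18*(-1)))*(I + 4) = (I + (9 - 18))*(4 + I) = (I - 9)*(4 + I) = (-9 + I)*(4 + I))
(-228*(-6))*(6 + J(0 - 5*0))**2 = (-228*(-6))*(6 + (-36 + (0 - 5*0)**2 - 5*(0 - 5*0)))**2 = 1368*(6 + (-36 + (0 + 0)**2 - 5*(0 + 0)))**2 = 1368*(6 + (-36 + 0**2 - 5*0))**2 = 1368*(6 + (-36 + 0 + 0))**2 = 1368*(6 - 36)**2 = 1368*(-30)**2 = 1368*900 = 1231200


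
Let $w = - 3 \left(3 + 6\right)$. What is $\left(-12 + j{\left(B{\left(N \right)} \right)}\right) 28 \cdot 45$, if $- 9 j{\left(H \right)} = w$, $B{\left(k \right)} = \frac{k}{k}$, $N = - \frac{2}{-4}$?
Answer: $-11340$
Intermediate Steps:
$N = \frac{1}{2}$ ($N = \left(-2\right) \left(- \frac{1}{4}\right) = \frac{1}{2} \approx 0.5$)
$B{\left(k \right)} = 1$
$w = -27$ ($w = \left(-3\right) 9 = -27$)
$j{\left(H \right)} = 3$ ($j{\left(H \right)} = \left(- \frac{1}{9}\right) \left(-27\right) = 3$)
$\left(-12 + j{\left(B{\left(N \right)} \right)}\right) 28 \cdot 45 = \left(-12 + 3\right) 28 \cdot 45 = \left(-9\right) 28 \cdot 45 = \left(-252\right) 45 = -11340$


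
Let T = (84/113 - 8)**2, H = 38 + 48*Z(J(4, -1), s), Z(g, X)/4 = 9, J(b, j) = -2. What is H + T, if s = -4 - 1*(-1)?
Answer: 23222454/12769 ≈ 1818.7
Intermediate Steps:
s = -3 (s = -4 + 1 = -3)
Z(g, X) = 36 (Z(g, X) = 4*9 = 36)
H = 1766 (H = 38 + 48*36 = 38 + 1728 = 1766)
T = 672400/12769 (T = (84*(1/113) - 8)**2 = (84/113 - 8)**2 = (-820/113)**2 = 672400/12769 ≈ 52.659)
H + T = 1766 + 672400/12769 = 23222454/12769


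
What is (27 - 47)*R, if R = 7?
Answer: -140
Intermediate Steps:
(27 - 47)*R = (27 - 47)*7 = -20*7 = -140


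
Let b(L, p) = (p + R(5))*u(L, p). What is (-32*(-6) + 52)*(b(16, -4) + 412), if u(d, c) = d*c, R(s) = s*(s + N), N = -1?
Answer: -149328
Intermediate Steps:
R(s) = s*(-1 + s) (R(s) = s*(s - 1) = s*(-1 + s))
u(d, c) = c*d
b(L, p) = L*p*(20 + p) (b(L, p) = (p + 5*(-1 + 5))*(p*L) = (p + 5*4)*(L*p) = (p + 20)*(L*p) = (20 + p)*(L*p) = L*p*(20 + p))
(-32*(-6) + 52)*(b(16, -4) + 412) = (-32*(-6) + 52)*(16*(-4)*(20 - 4) + 412) = (192 + 52)*(16*(-4)*16 + 412) = 244*(-1024 + 412) = 244*(-612) = -149328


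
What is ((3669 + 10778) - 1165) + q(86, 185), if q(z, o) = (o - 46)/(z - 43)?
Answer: 571265/43 ≈ 13285.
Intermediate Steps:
q(z, o) = (-46 + o)/(-43 + z)
((3669 + 10778) - 1165) + q(86, 185) = ((3669 + 10778) - 1165) + (-46 + 185)/(-43 + 86) = (14447 - 1165) + 139/43 = 13282 + (1/43)*139 = 13282 + 139/43 = 571265/43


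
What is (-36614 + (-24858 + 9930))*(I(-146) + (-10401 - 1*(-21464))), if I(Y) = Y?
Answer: -562684014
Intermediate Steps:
(-36614 + (-24858 + 9930))*(I(-146) + (-10401 - 1*(-21464))) = (-36614 + (-24858 + 9930))*(-146 + (-10401 - 1*(-21464))) = (-36614 - 14928)*(-146 + (-10401 + 21464)) = -51542*(-146 + 11063) = -51542*10917 = -562684014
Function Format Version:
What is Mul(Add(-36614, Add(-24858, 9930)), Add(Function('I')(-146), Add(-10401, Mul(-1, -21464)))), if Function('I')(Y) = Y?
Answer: -562684014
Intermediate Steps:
Mul(Add(-36614, Add(-24858, 9930)), Add(Function('I')(-146), Add(-10401, Mul(-1, -21464)))) = Mul(Add(-36614, Add(-24858, 9930)), Add(-146, Add(-10401, Mul(-1, -21464)))) = Mul(Add(-36614, -14928), Add(-146, Add(-10401, 21464))) = Mul(-51542, Add(-146, 11063)) = Mul(-51542, 10917) = -562684014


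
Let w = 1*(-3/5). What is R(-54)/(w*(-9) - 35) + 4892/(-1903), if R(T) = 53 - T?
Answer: -1742121/281644 ≈ -6.1855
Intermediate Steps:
w = -⅗ (w = 1*(-3*⅕) = 1*(-⅗) = -⅗ ≈ -0.60000)
R(-54)/(w*(-9) - 35) + 4892/(-1903) = (53 - 1*(-54))/(-⅗*(-9) - 35) + 4892/(-1903) = (53 + 54)/(27/5 - 35) + 4892*(-1/1903) = 107/(-148/5) - 4892/1903 = 107*(-5/148) - 4892/1903 = -535/148 - 4892/1903 = -1742121/281644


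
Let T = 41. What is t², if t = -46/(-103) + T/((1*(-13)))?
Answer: 13140625/1792921 ≈ 7.3292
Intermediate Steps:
t = -3625/1339 (t = -46/(-103) + 41/((1*(-13))) = -46*(-1/103) + 41/(-13) = 46/103 + 41*(-1/13) = 46/103 - 41/13 = -3625/1339 ≈ -2.7072)
t² = (-3625/1339)² = 13140625/1792921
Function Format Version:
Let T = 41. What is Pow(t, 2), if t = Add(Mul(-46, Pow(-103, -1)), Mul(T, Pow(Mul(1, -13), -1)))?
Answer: Rational(13140625, 1792921) ≈ 7.3292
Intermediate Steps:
t = Rational(-3625, 1339) (t = Add(Mul(-46, Pow(-103, -1)), Mul(41, Pow(Mul(1, -13), -1))) = Add(Mul(-46, Rational(-1, 103)), Mul(41, Pow(-13, -1))) = Add(Rational(46, 103), Mul(41, Rational(-1, 13))) = Add(Rational(46, 103), Rational(-41, 13)) = Rational(-3625, 1339) ≈ -2.7072)
Pow(t, 2) = Pow(Rational(-3625, 1339), 2) = Rational(13140625, 1792921)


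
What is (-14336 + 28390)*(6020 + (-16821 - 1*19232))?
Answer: -422083782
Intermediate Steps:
(-14336 + 28390)*(6020 + (-16821 - 1*19232)) = 14054*(6020 + (-16821 - 19232)) = 14054*(6020 - 36053) = 14054*(-30033) = -422083782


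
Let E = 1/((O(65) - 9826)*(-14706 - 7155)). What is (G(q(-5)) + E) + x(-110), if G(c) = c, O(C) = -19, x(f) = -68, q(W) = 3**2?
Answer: -12698071154/215221545 ≈ -59.000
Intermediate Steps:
q(W) = 9
E = 1/215221545 (E = 1/((-19 - 9826)*(-14706 - 7155)) = 1/(-9845*(-21861)) = 1/215221545 ≈ 4.6464e-9)
(G(q(-5)) + E) + x(-110) = (9 + 1/215221545) - 68 = 1936993906/215221545 - 68 = -12698071154/215221545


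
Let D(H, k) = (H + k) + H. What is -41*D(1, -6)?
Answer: 164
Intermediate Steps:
D(H, k) = k + 2*H
-41*D(1, -6) = -41*(-6 + 2*1) = -41*(-6 + 2) = -41*(-4) = 164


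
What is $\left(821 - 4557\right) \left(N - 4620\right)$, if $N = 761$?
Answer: $14417224$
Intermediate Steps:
$\left(821 - 4557\right) \left(N - 4620\right) = \left(821 - 4557\right) \left(761 - 4620\right) = \left(-3736\right) \left(-3859\right) = 14417224$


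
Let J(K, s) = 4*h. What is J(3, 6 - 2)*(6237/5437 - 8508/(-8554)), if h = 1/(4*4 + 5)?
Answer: 66406196/162778343 ≈ 0.40795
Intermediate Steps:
h = 1/21 (h = 1/(16 + 5) = 1/21 ≈ 0.047619)
J(K, s) = 4/21 (J(K, s) = 4*(1/21) = 4/21)
J(3, 6 - 2)*(6237/5437 - 8508/(-8554)) = 4*(6237/5437 - 8508/(-8554))/21 = 4*(6237*(1/5437) - 8508*(-1/8554))/21 = 4*(6237/5437 + 4254/4277)/21 = (4/21)*(49804647/23254049) = 66406196/162778343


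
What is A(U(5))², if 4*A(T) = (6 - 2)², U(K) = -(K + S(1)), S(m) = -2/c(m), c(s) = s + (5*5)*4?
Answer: 16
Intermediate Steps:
c(s) = 100 + s (c(s) = s + 25*4 = s + 100 = 100 + s)
S(m) = -2/(100 + m)
U(K) = 2/101 - K (U(K) = -(K - 2/(100 + 1)) = -(K - 2/101) = -(-2/101 + K) = 2/101 - K)
A(T) = 4 (A(T) = (6 - 2)²/4 = (¼)*4² = (¼)*16 = 4)
A(U(5))² = 4² = 16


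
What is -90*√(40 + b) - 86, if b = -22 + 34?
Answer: -86 - 180*√13 ≈ -735.00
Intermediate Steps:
b = 12
-90*√(40 + b) - 86 = -90*√(40 + 12) - 86 = -180*√13 - 86 = -86 - 180*√13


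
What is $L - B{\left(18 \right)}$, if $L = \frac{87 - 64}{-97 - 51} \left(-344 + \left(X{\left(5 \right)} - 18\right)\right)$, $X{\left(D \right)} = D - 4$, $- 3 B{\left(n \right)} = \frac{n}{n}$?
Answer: $\frac{25057}{444} \approx 56.435$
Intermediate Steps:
$B{\left(n \right)} = - \frac{1}{3}$ ($B{\left(n \right)} = - \frac{n \frac{1}{n}}{3} = \left(- \frac{1}{3}\right) 1 = - \frac{1}{3}$)
$X{\left(D \right)} = -4 + D$
$L = \frac{8303}{148}$ ($L = \frac{87 - 64}{-97 - 51} \left(-344 + \left(\left(-4 + 5\right) - 18\right)\right) = \frac{23}{-148} \left(-344 + \left(1 - 18\right)\right) = 23 \left(- \frac{1}{148}\right) \left(-344 - 17\right) = \left(- \frac{23}{148}\right) \left(-361\right) = \frac{8303}{148} \approx 56.101$)
$L - B{\left(18 \right)} = \frac{8303}{148} - - \frac{1}{3} = \frac{8303}{148} + \frac{1}{3} = \frac{25057}{444}$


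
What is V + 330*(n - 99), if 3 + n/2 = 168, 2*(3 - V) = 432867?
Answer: -280401/2 ≈ -1.4020e+5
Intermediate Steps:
V = -432861/2 (V = 3 - ½*432867 = 3 - 432867/2 = -432861/2 ≈ -2.1643e+5)
n = 330 (n = -6 + 2*168 = -6 + 336 = 330)
V + 330*(n - 99) = -432861/2 + 330*(330 - 99) = -432861/2 + 330*231 = -432861/2 + 76230 = -280401/2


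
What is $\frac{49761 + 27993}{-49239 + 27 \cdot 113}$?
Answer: $- \frac{12959}{7698} \approx -1.6834$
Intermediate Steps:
$\frac{49761 + 27993}{-49239 + 27 \cdot 113} = \frac{77754}{-49239 + 3051} = \frac{77754}{-46188} = 77754 \left(- \frac{1}{46188}\right) = - \frac{12959}{7698}$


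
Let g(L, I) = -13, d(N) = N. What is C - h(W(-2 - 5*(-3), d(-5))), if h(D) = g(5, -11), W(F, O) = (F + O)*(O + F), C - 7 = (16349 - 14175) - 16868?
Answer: -14674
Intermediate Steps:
C = -14687 (C = 7 + ((16349 - 14175) - 16868) = 7 + (2174 - 16868) = 7 - 14694 = -14687)
W(F, O) = (F + O)² (W(F, O) = (F + O)*(F + O) = (F + O)²)
h(D) = -13
C - h(W(-2 - 5*(-3), d(-5))) = -14687 - 1*(-13) = -14687 + 13 = -14674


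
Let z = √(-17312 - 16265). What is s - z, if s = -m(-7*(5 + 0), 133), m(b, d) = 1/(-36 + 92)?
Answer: -1/56 - I*√33577 ≈ -0.017857 - 183.24*I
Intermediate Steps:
m(b, d) = 1/56
s = -1/56 (s = -1*1/56 = -1/56 ≈ -0.017857)
z = I*√33577 (z = √(-33577) = I*√33577 ≈ 183.24*I)
s - z = -1/56 - I*√33577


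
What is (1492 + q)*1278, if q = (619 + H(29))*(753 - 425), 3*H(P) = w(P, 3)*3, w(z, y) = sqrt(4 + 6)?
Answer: 261381672 + 419184*sqrt(10) ≈ 2.6271e+8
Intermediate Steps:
w(z, y) = sqrt(10)
H(P) = sqrt(10) (H(P) = (sqrt(10)*3)/3 = (3*sqrt(10))/3 = sqrt(10))
q = 203032 + 328*sqrt(10) (q = (619 + sqrt(10))*(753 - 425) = (619 + sqrt(10))*328 = 203032 + 328*sqrt(10) ≈ 2.0407e+5)
(1492 + q)*1278 = (1492 + (203032 + 328*sqrt(10)))*1278 = (204524 + 328*sqrt(10))*1278 = 261381672 + 419184*sqrt(10)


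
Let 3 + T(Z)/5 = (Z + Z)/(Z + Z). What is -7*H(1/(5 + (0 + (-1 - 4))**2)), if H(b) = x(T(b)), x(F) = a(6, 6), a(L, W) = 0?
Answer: 0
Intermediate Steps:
T(Z) = -10 (T(Z) = -15 + 5*((Z + Z)/(Z + Z)) = -15 + 5*((2*Z)/((2*Z))) = -15 + 5*((2*Z)*(1/(2*Z))) = -15 + 5*1 = -15 + 5 = -10)
x(F) = 0
H(b) = 0
-7*H(1/(5 + (0 + (-1 - 4))**2)) = -7*0 = 0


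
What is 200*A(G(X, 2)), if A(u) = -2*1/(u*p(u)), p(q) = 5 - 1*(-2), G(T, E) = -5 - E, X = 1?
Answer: 400/49 ≈ 8.1633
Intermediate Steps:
p(q) = 7 (p(q) = 5 + 2 = 7)
A(u) = -2/(7*u) (A(u) = -2*1/(7*u) = -2/(7*u))
200*A(G(X, 2)) = 200*(-2/(7*(-5 - 1*2))) = 200*(-2/(7*(-5 - 2))) = 200*(-2/7/(-7)) = 200*(-2/7*(-⅐)) = 200*(2/49) = 400/49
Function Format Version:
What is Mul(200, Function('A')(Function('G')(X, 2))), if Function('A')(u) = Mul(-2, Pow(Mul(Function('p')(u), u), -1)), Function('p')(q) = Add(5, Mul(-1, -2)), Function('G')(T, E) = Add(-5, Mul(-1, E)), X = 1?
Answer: Rational(400, 49) ≈ 8.1633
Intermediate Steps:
Function('p')(q) = 7 (Function('p')(q) = Add(5, 2) = 7)
Function('A')(u) = Mul(Rational(-2, 7), Pow(u, -1)) (Function('A')(u) = Mul(-2, Pow(Mul(7, u), -1)) = Mul(-2, Mul(Rational(1, 7), Pow(u, -1))) = Mul(Rational(-2, 7), Pow(u, -1)))
Mul(200, Function('A')(Function('G')(X, 2))) = Mul(200, Mul(Rational(-2, 7), Pow(Add(-5, Mul(-1, 2)), -1))) = Mul(200, Mul(Rational(-2, 7), Pow(Add(-5, -2), -1))) = Mul(200, Mul(Rational(-2, 7), Pow(-7, -1))) = Mul(200, Mul(Rational(-2, 7), Rational(-1, 7))) = Mul(200, Rational(2, 49)) = Rational(400, 49)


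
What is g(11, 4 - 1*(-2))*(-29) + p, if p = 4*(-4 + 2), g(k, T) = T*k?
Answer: -1922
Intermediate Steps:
p = -8 (p = 4*(-2) = -8)
g(11, 4 - 1*(-2))*(-29) + p = ((4 - 1*(-2))*11)*(-29) - 8 = ((4 + 2)*11)*(-29) - 8 = (6*11)*(-29) - 8 = 66*(-29) - 8 = -1914 - 8 = -1922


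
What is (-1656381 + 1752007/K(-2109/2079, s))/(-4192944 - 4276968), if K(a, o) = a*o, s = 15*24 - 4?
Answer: 138584433653/706582645472 ≈ 0.19613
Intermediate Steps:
s = 356 (s = 360 - 4 = 356)
(-1656381 + 1752007/K(-2109/2079, s))/(-4192944 - 4276968) = (-1656381 + 1752007/((-2109/2079*356)))/(-4192944 - 4276968) = (-1656381 + 1752007/((-2109*1/2079*356)))/(-8469912) = (-1656381 + 1752007/((-703/693*356)))*(-1/8469912) = (-1656381 + 1752007/(-250268/693))*(-1/8469912) = (-1656381 + 1752007*(-693/250268))*(-1/8469912) = (-1656381 - 1214140851/250268)*(-1/8469912) = -415753300959/250268*(-1/8469912) = 138584433653/706582645472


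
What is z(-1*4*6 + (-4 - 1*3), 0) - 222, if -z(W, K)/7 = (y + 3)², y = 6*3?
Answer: -3309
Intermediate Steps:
y = 18
z(W, K) = -3087 (z(W, K) = -7*(18 + 3)² = -7*21² = -7*441 = -3087)
z(-1*4*6 + (-4 - 1*3), 0) - 222 = -3087 - 222 = -3309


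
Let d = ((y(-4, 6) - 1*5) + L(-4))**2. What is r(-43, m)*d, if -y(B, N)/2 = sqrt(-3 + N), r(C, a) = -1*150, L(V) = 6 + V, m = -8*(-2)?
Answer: -3150 - 1800*sqrt(3) ≈ -6267.7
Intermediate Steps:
m = 16
r(C, a) = -150
y(B, N) = -2*sqrt(-3 + N)
d = (-3 - 2*sqrt(3))**2 (d = ((-2*sqrt(-3 + 6) - 1*5) + (6 - 4))**2 = ((-2*sqrt(3) - 5) + 2)**2 = ((-5 - 2*sqrt(3)) + 2)**2 = (-3 - 2*sqrt(3))**2 ≈ 41.785)
r(-43, m)*d = -150*(21 + 12*sqrt(3)) = -3150 - 1800*sqrt(3)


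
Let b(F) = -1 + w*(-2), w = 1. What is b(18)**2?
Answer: 9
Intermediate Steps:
b(F) = -3 (b(F) = -1 + 1*(-2) = -1 - 2 = -3)
b(18)**2 = (-3)**2 = 9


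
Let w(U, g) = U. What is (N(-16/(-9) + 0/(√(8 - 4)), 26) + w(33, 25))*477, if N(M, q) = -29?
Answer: 1908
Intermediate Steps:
(N(-16/(-9) + 0/(√(8 - 4)), 26) + w(33, 25))*477 = (-29 + 33)*477 = 4*477 = 1908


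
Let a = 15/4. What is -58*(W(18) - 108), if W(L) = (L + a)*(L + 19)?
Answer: -80823/2 ≈ -40412.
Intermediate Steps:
a = 15/4 (a = 15*(1/4) = 15/4 ≈ 3.7500)
W(L) = (19 + L)*(15/4 + L) (W(L) = (L + 15/4)*(L + 19) = (15/4 + L)*(19 + L) = (19 + L)*(15/4 + L))
-58*(W(18) - 108) = -58*((285/4 + 18**2 + (91/4)*18) - 108) = -58*((285/4 + 324 + 819/2) - 108) = -58*(3219/4 - 108) = -58*2787/4 = -80823/2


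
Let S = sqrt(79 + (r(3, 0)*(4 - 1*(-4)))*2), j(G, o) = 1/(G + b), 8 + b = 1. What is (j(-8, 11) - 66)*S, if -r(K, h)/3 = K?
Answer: -991*I*sqrt(65)/15 ≈ -532.65*I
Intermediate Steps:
b = -7 (b = -8 + 1 = -7)
j(G, o) = 1/(-7 + G) (j(G, o) = 1/(G - 7) = 1/(-7 + G))
r(K, h) = -3*K
S = I*sqrt(65) (S = sqrt(79 + ((-3*3)*(4 - 1*(-4)))*2) = sqrt(79 - 9*(4 + 4)*2) = sqrt(79 - 9*8*2) = sqrt(79 - 72*2) = sqrt(79 - 144) = sqrt(-65) = I*sqrt(65) ≈ 8.0623*I)
(j(-8, 11) - 66)*S = (1/(-7 - 8) - 66)*(I*sqrt(65)) = (1/(-15) - 66)*(I*sqrt(65)) = (-1/15 - 66)*(I*sqrt(65)) = -991*I*sqrt(65)/15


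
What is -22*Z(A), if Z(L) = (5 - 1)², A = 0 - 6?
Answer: -352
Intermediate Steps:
A = -6
Z(L) = 16 (Z(L) = 4² = 16)
-22*Z(A) = -22*16 = -352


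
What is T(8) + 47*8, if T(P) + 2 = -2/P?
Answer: 1495/4 ≈ 373.75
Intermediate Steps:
T(P) = -2 - 2/P
T(8) + 47*8 = (-2 - 2/8) + 47*8 = (-2 - 2*⅛) + 376 = (-2 - ¼) + 376 = -9/4 + 376 = 1495/4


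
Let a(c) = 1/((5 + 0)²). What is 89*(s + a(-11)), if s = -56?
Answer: -124511/25 ≈ -4980.4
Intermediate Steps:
a(c) = 1/25 (a(c) = 1/(5²) = 1/25)
89*(s + a(-11)) = 89*(-56 + 1/25) = 89*(-1399/25) = -124511/25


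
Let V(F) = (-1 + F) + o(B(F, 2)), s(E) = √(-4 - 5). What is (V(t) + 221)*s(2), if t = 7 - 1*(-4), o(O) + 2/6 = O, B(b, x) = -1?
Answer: 689*I ≈ 689.0*I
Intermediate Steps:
o(O) = -⅓ + O
s(E) = 3*I (s(E) = √(-9) = 3*I)
t = 11 (t = 7 + 4 = 11)
V(F) = -7/3 + F (V(F) = (-1 + F) + (-⅓ - 1) = (-1 + F) - 4/3 = -7/3 + F)
(V(t) + 221)*s(2) = ((-7/3 + 11) + 221)*(3*I) = (26/3 + 221)*(3*I) = 689*(3*I)/3 = 689*I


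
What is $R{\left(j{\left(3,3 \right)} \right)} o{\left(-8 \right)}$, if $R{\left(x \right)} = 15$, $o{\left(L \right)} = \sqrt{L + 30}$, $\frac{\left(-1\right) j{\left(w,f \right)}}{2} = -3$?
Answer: $15 \sqrt{22} \approx 70.356$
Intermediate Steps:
$j{\left(w,f \right)} = 6$ ($j{\left(w,f \right)} = \left(-2\right) \left(-3\right) = 6$)
$o{\left(L \right)} = \sqrt{30 + L}$
$R{\left(j{\left(3,3 \right)} \right)} o{\left(-8 \right)} = 15 \sqrt{30 - 8} = 15 \sqrt{22}$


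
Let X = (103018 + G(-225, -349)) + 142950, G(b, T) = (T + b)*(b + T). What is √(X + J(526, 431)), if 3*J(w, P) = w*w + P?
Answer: √667813 ≈ 817.20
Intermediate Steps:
J(w, P) = P/3 + w²/3 (J(w, P) = (w*w + P)/3 = (w² + P)/3 = (P + w²)/3 = P/3 + w²/3)
G(b, T) = (T + b)² (G(b, T) = (T + b)*(T + b) = (T + b)²)
X = 575444 (X = (103018 + (-349 - 225)²) + 142950 = (103018 + (-574)²) + 142950 = (103018 + 329476) + 142950 = 432494 + 142950 = 575444)
√(X + J(526, 431)) = √(575444 + ((⅓)*431 + (⅓)*526²)) = √(575444 + (431/3 + (⅓)*276676)) = √(575444 + (431/3 + 276676/3)) = √(575444 + 92369) = √667813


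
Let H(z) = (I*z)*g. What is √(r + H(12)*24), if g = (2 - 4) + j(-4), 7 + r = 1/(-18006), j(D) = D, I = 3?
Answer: I*√1683005460882/18006 ≈ 72.049*I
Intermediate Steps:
r = -126043/18006 (r = -7 + 1/(-18006) = -7 - 1/18006 = -126043/18006 ≈ -7.0001)
g = -6 (g = (2 - 4) - 4 = -2 - 4 = -6)
H(z) = -18*z (H(z) = (3*z)*(-6) = -18*z)
√(r + H(12)*24) = √(-126043/18006 - 18*12*24) = √(-126043/18006 - 216*24) = √(-126043/18006 - 5184) = √(-93469147/18006) = I*√1683005460882/18006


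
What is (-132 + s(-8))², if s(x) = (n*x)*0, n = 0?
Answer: 17424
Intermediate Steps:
s(x) = 0 (s(x) = (0*x)*0 = 0*0 = 0)
(-132 + s(-8))² = (-132 + 0)² = (-132)² = 17424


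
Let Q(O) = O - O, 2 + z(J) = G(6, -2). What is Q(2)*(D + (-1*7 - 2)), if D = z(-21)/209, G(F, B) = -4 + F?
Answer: 0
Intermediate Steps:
z(J) = 0 (z(J) = -2 + (-4 + 6) = -2 + 2 = 0)
Q(O) = 0
D = 0 (D = 0/209 = 0*(1/209) = 0)
Q(2)*(D + (-1*7 - 2)) = 0*(0 + (-1*7 - 2)) = 0*(0 + (-7 - 2)) = 0*(0 - 9) = 0*(-9) = 0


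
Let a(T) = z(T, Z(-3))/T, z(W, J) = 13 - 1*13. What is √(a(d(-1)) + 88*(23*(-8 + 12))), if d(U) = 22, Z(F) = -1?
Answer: 4*√506 ≈ 89.978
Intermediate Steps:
z(W, J) = 0 (z(W, J) = 13 - 13 = 0)
a(T) = 0 (a(T) = 0/T = 0)
√(a(d(-1)) + 88*(23*(-8 + 12))) = √(0 + 88*(23*(-8 + 12))) = √(0 + 88*(23*4)) = √(0 + 88*92) = √(0 + 8096) = √8096 = 4*√506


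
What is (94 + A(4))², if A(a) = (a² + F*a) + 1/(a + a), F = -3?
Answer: 616225/64 ≈ 9628.5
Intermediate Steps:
A(a) = a² + 1/(2*a) - 3*a (A(a) = (a² - 3*a) + 1/(a + a) = (a² - 3*a) + 1/(2*a) = a² + 1/(2*a) - 3*a)
(94 + A(4))² = (94 + (4² + (½)/4 - 3*4))² = (94 + (16 + (½)*(¼) - 12))² = (94 + (16 + ⅛ - 12))² = (94 + 33/8)² = (785/8)² = 616225/64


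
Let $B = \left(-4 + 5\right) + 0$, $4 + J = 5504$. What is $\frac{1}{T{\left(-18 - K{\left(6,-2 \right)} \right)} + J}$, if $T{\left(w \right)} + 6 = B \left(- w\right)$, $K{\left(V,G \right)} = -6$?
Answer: $\frac{1}{5506} \approx 0.00018162$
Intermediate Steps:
$J = 5500$ ($J = -4 + 5504 = 5500$)
$B = 1$ ($B = 1 + 0 = 1$)
$T{\left(w \right)} = -6 - w$ ($T{\left(w \right)} = -6 + 1 \left(- w\right) = -6 - w$)
$\frac{1}{T{\left(-18 - K{\left(6,-2 \right)} \right)} + J} = \frac{1}{\left(-6 - \left(-18 - -6\right)\right) + 5500} = \frac{1}{\left(-6 - \left(-18 + 6\right)\right) + 5500} = \frac{1}{\left(-6 - -12\right) + 5500} = \frac{1}{\left(-6 + 12\right) + 5500} = \frac{1}{6 + 5500} = \frac{1}{5506}$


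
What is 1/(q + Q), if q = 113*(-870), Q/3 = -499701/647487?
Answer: -71943/7072882897 ≈ -1.0172e-5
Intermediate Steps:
Q = -166567/71943 (Q = 3*(-499701/647487) = 3*(-499701*1/647487) = 3*(-166567/215829) = -166567/71943 ≈ -2.3153)
q = -98310
1/(q + Q) = 1/(-98310 - 166567/71943) = 1/(-7072882897/71943) = -71943/7072882897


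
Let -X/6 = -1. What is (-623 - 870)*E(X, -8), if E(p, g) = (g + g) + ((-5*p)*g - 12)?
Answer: -316516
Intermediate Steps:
X = 6 (X = -6*(-1) = 6)
E(p, g) = -12 + 2*g - 5*g*p (E(p, g) = 2*g + (-5*g*p - 12) = 2*g + (-12 - 5*g*p) = -12 + 2*g - 5*g*p)
(-623 - 870)*E(X, -8) = (-623 - 870)*(-12 + 2*(-8) - 5*(-8)*6) = -1493*(-12 - 16 + 240) = -1493*212 = -316516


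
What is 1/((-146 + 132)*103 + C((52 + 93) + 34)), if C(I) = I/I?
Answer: -1/1441 ≈ -0.00069396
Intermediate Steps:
C(I) = 1
1/((-146 + 132)*103 + C((52 + 93) + 34)) = 1/((-146 + 132)*103 + 1) = 1/(-14*103 + 1) = 1/(-1442 + 1) = 1/(-1441) = -1/1441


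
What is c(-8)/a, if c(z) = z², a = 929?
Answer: 64/929 ≈ 0.068891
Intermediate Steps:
c(-8)/a = (-8)²/929 = 64*(1/929) = 64/929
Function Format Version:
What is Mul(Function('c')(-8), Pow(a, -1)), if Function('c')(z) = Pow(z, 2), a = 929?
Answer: Rational(64, 929) ≈ 0.068891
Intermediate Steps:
Mul(Function('c')(-8), Pow(a, -1)) = Mul(Pow(-8, 2), Pow(929, -1)) = Mul(64, Rational(1, 929)) = Rational(64, 929)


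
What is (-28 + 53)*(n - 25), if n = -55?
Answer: -2000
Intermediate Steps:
(-28 + 53)*(n - 25) = (-28 + 53)*(-55 - 25) = 25*(-80) = -2000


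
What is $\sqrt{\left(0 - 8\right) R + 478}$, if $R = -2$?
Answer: $\sqrt{494} \approx 22.226$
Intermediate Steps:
$\sqrt{\left(0 - 8\right) R + 478} = \sqrt{\left(0 - 8\right) \left(-2\right) + 478} = \sqrt{\left(-8\right) \left(-2\right) + 478} = \sqrt{16 + 478} = \sqrt{494}$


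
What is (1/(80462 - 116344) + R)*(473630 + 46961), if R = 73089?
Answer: 1365291282922727/35882 ≈ 3.8049e+10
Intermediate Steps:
(1/(80462 - 116344) + R)*(473630 + 46961) = (1/(80462 - 116344) + 73089)*(473630 + 46961) = (1/(-35882) + 73089)*520591 = (-1/35882 + 73089)*520591 = (2622579497/35882)*520591 = 1365291282922727/35882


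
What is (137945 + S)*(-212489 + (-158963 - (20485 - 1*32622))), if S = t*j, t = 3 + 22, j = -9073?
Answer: 31935917200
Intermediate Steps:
t = 25
S = -226825 (S = 25*(-9073) = -226825)
(137945 + S)*(-212489 + (-158963 - (20485 - 1*32622))) = (137945 - 226825)*(-212489 + (-158963 - (20485 - 1*32622))) = -88880*(-212489 + (-158963 - (20485 - 32622))) = -88880*(-212489 + (-158963 - 1*(-12137))) = -88880*(-212489 + (-158963 + 12137)) = -88880*(-212489 - 146826) = -88880*(-359315) = 31935917200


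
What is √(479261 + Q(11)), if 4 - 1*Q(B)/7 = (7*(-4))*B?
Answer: √481445 ≈ 693.86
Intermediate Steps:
Q(B) = 28 + 196*B (Q(B) = 28 - 7*7*(-4)*B = 28 - (-196)*B = 28 + 196*B)
√(479261 + Q(11)) = √(479261 + (28 + 196*11)) = √(479261 + (28 + 2156)) = √(479261 + 2184) = √481445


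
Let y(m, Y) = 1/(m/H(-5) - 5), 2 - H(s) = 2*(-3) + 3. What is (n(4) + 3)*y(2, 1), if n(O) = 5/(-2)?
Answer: -5/46 ≈ -0.10870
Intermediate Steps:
H(s) = 5 (H(s) = 2 - (2*(-3) + 3) = 2 - (-6 + 3) = 2 - 1*(-3) = 2 + 3 = 5)
y(m, Y) = 1/(-5 + m/5) (y(m, Y) = 1/(m/5 - 5) = 1/(-5 + m/5))
n(O) = -5/2 (n(O) = 5*(-½) = -5/2)
(n(4) + 3)*y(2, 1) = (-5/2 + 3)*(5/(-25 + 2)) = (5/(-23))/2 = (5*(-1/23))/2 = (½)*(-5/23) = -5/46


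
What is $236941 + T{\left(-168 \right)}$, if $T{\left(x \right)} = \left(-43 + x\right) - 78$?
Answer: $236652$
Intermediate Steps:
$T{\left(x \right)} = -121 + x$
$236941 + T{\left(-168 \right)} = 236941 - 289 = 236652$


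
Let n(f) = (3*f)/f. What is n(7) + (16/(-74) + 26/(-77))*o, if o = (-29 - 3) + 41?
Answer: -5655/2849 ≈ -1.9849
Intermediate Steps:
n(f) = 3
o = 9 (o = -32 + 41 = 9)
n(7) + (16/(-74) + 26/(-77))*o = 3 + (16/(-74) + 26/(-77))*9 = 3 + (16*(-1/74) + 26*(-1/77))*9 = 3 + (-8/37 - 26/77)*9 = 3 - 1578/2849*9 = 3 - 14202/2849 = -5655/2849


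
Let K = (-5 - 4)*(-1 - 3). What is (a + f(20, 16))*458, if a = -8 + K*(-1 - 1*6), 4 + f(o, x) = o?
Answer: -111752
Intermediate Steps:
K = 36 (K = -9*(-4) = 36)
f(o, x) = -4 + o
a = -260 (a = -8 + 36*(-1 - 1*6) = -8 + 36*(-1 - 6) = -8 + 36*(-7) = -8 - 252 = -260)
(a + f(20, 16))*458 = (-260 + (-4 + 20))*458 = (-260 + 16)*458 = -244*458 = -111752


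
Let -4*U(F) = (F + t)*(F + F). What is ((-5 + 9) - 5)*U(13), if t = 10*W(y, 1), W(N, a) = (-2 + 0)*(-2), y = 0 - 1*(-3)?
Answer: 689/2 ≈ 344.50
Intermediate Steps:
y = 3 (y = 0 + 3 = 3)
W(N, a) = 4 (W(N, a) = -2*(-2) = 4)
t = 40 (t = 10*4 = 40)
U(F) = -F*(40 + F)/2 (U(F) = -(F + 40)*(F + F)/4 = -(40 + F)*2*F/4 = -F*(40 + F)/2)
((-5 + 9) - 5)*U(13) = ((-5 + 9) - 5)*(-½*13*(40 + 13)) = (4 - 5)*(-½*13*53) = -1*(-689/2) = 689/2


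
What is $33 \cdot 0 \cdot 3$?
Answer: $0$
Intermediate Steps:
$33 \cdot 0 \cdot 3 = 33 \cdot 0 = 0$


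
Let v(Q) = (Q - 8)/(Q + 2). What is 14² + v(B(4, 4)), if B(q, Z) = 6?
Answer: 783/4 ≈ 195.75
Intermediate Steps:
v(Q) = (-8 + Q)/(2 + Q)
14² + v(B(4, 4)) = 14² + (-8 + 6)/(2 + 6) = 196 - 2/8 = 196 + (⅛)*(-2) = 196 - ¼ = 783/4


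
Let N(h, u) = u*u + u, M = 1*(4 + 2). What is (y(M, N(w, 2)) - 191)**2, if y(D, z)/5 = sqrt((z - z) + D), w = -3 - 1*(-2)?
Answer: 36631 - 1910*sqrt(6) ≈ 31952.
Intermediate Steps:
w = -1 (w = -3 + 2 = -1)
M = 6 (M = 1*6 = 6)
N(h, u) = u + u**2 (N(h, u) = u**2 + u = u + u**2)
y(D, z) = 5*sqrt(D) (y(D, z) = 5*sqrt((z - z) + D) = 5*sqrt(0 + D) = 5*sqrt(D))
(y(M, N(w, 2)) - 191)**2 = (5*sqrt(6) - 191)**2 = (-191 + 5*sqrt(6))**2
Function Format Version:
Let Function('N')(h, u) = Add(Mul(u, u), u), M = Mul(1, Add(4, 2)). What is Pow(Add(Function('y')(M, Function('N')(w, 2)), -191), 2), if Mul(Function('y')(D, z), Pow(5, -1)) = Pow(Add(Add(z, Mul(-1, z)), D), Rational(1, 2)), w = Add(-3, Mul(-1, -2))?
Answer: Add(36631, Mul(-1910, Pow(6, Rational(1, 2)))) ≈ 31952.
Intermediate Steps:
w = -1 (w = Add(-3, 2) = -1)
M = 6 (M = Mul(1, 6) = 6)
Function('N')(h, u) = Add(u, Pow(u, 2)) (Function('N')(h, u) = Add(Pow(u, 2), u) = Add(u, Pow(u, 2)))
Function('y')(D, z) = Mul(5, Pow(D, Rational(1, 2))) (Function('y')(D, z) = Mul(5, Pow(Add(Add(z, Mul(-1, z)), D), Rational(1, 2))) = Mul(5, Pow(Add(0, D), Rational(1, 2))) = Mul(5, Pow(D, Rational(1, 2))))
Pow(Add(Function('y')(M, Function('N')(w, 2)), -191), 2) = Pow(Add(Mul(5, Pow(6, Rational(1, 2))), -191), 2) = Pow(Add(-191, Mul(5, Pow(6, Rational(1, 2)))), 2)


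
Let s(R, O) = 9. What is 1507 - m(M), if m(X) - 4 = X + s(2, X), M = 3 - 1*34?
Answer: 1525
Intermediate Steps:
M = -31 (M = 3 - 34 = -31)
m(X) = 13 + X (m(X) = 4 + (X + 9) = 4 + (9 + X) = 13 + X)
1507 - m(M) = 1507 - (13 - 31) = 1507 - 1*(-18) = 1507 + 18 = 1525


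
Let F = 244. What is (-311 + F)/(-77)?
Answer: 67/77 ≈ 0.87013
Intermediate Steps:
(-311 + F)/(-77) = (-311 + 244)/(-77) = -1/77*(-67) = 67/77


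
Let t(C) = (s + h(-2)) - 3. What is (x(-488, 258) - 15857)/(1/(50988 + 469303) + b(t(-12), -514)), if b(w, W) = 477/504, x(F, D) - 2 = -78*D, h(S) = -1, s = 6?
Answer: -1048294793784/27575479 ≈ -38016.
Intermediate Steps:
x(F, D) = 2 - 78*D
t(C) = 2 (t(C) = (6 - 1) - 3 = 5 - 3 = 2)
b(w, W) = 53/56 (b(w, W) = 477*(1/504) = 53/56)
(x(-488, 258) - 15857)/(1/(50988 + 469303) + b(t(-12), -514)) = ((2 - 78*258) - 15857)/(1/(50988 + 469303) + 53/56) = ((2 - 20124) - 15857)/(1/520291 + 53/56) = (-20122 - 15857)/(1/520291 + 53/56) = -35979/27575479/29136296 = -35979*29136296/27575479 = -1048294793784/27575479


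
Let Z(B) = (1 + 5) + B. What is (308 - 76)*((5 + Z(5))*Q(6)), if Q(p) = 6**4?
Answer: 4810752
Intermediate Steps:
Q(p) = 1296
Z(B) = 6 + B
(308 - 76)*((5 + Z(5))*Q(6)) = (308 - 76)*((5 + (6 + 5))*1296) = 232*((5 + 11)*1296) = 232*(16*1296) = 232*20736 = 4810752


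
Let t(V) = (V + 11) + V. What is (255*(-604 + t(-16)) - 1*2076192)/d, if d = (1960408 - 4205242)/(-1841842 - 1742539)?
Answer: -2671041293009/748278 ≈ -3.5696e+6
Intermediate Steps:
t(V) = 11 + 2*V (t(V) = (11 + V) + V = 11 + 2*V)
d = 2244834/3584381 (d = -2244834/(-3584381) = -2244834*(-1/3584381) = 2244834/3584381 ≈ 0.62628)
(255*(-604 + t(-16)) - 1*2076192)/d = (255*(-604 + (11 + 2*(-16))) - 1*2076192)/(2244834/3584381) = (255*(-604 + (11 - 32)) - 2076192)*(3584381/2244834) = (255*(-604 - 21) - 2076192)*(3584381/2244834) = (255*(-625) - 2076192)*(3584381/2244834) = (-159375 - 2076192)*(3584381/2244834) = -2235567*3584381/2244834 = -2671041293009/748278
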